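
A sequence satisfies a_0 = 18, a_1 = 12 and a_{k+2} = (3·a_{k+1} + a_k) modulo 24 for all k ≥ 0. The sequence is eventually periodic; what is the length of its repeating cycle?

a_0 = 18; a_1 = 12; a_2 = 6; a_3 = 6; a_4 = 0; a_5 = 6; a_6 = 18; a_7 = 12.
Since (a_6, a_7) = (a_0, a_1) = (18, 12) (two consecutive terms determine the rest), the sequence is periodic with period 6.

6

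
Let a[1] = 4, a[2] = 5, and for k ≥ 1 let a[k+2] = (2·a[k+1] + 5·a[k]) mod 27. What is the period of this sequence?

a[1] = 4,  a[2] = 5,  a[3] = 3,  a[4] = 4,  a[5] = 23,  a[6] = 12,  a[7] = 4,  a[8] = 14,  a[9] = 21,  a[10] = 4,  a[11] = 5.
Since (a[10], a[11]) = (a[1], a[2]) = (4, 5) (two consecutive terms determine the rest), the sequence is periodic with period 9.

9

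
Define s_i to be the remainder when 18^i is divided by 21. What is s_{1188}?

s_0 = 1; s_1 = 18; s_2 = 9; s_3 = 15; s_4 = 18.
Since s_4 = s_1 = 18, the sequence is eventually periodic: after a pre-period of length 1 it cycles with period 3.
For i ≥ 1, s_i depends only on (i - 1) mod 3. (1188 - 1) mod 3 = 2, so s_{1188} = s_3 = 15.

15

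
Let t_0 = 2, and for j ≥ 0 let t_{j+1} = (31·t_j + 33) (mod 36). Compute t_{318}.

t_0 = 2,  t_1 = 23,  t_2 = 26,  t_3 = 11,  t_4 = 14,  t_5 = 35,  t_6 = 2.
Since t_6 = t_0 = 2, the sequence is periodic with period 6.
(318 - 0) mod 6 = 0, so t_{318} = t_0 = 2.

2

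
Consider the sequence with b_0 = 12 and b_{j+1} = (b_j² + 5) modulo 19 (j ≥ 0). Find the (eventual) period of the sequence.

Listing terms: b_0 = 12; b_1 = 16; b_2 = 14; b_3 = 11; b_4 = 12.
Since b_4 = b_0 = 12, the sequence is periodic with period 4.

4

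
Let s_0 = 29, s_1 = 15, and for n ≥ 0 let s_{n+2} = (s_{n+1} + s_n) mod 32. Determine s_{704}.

20

Computing terms: s_0 = 29,  s_1 = 15,  s_2 = 12,  s_3 = 27,  s_4 = 7,  s_5 = 2,  s_6 = 9,  s_7 = 11,  s_8 = 20,  s_9 = 31,  s_{10} = 19,  s_{11} = 18,  s_{12} = 5,  s_{13} = 23,  s_{14} = 28,  s_{15} = 19,  s_{16} = 15,  s_{17} = 2,  s_{18} = 17,  s_{19} = 19,  s_{20} = 4,  s_{21} = 23,  s_{22} = 27,  s_{23} = 18,  s_{24} = 13,  s_{25} = 31,  s_{26} = 12,  s_{27} = 11,  s_{28} = 23,  s_{29} = 2,  s_{30} = 25,  s_{31} = 27,  s_{32} = 20,  s_{33} = 15,  s_{34} = 3,  s_{35} = 18,  s_{36} = 21,  s_{37} = 7,  s_{38} = 28,  s_{39} = 3,  s_{40} = 31,  s_{41} = 2,  s_{42} = 1,  s_{43} = 3,  s_{44} = 4,  s_{45} = 7,  s_{46} = 11,  s_{47} = 18,  s_{48} = 29,  s_{49} = 15.
Since (s_{48}, s_{49}) = (s_0, s_1) = (29, 15) (two consecutive terms determine the rest), the sequence is periodic with period 48.
So s_{704} = s_{0 + ((704-0) mod 48)} = s_{32} = 20.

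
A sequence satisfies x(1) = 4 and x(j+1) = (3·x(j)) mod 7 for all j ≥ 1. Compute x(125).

2

Computing terms: x(1) = 4, x(2) = 5, x(3) = 1, x(4) = 3, x(5) = 2, x(6) = 6, x(7) = 4.
The sequence repeats with period 6.
(125 - 1) mod 6 = 4, so x(125) = x(5) = 2.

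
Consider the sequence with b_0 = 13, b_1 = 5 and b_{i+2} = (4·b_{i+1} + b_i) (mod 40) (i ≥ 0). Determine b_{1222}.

b_0 = 13,  b_1 = 5,  b_2 = 33,  b_3 = 17,  b_4 = 21,  b_5 = 21,  b_6 = 25,  b_7 = 1,  b_8 = 29,  b_9 = 37,  b_{10} = 17,  b_{11} = 25,  b_{12} = 37,  b_{13} = 13,  b_{14} = 9,  b_{15} = 9,  b_{16} = 5,  b_{17} = 29,  b_{18} = 1,  b_{19} = 33,  b_{20} = 13,  b_{21} = 5.
Since (b_{20}, b_{21}) = (b_0, b_1) = (13, 5) (two consecutive terms determine the rest), the sequence is periodic with period 20.
So b_{1222} = b_{0 + ((1222-0) mod 20)} = b_2 = 33.

33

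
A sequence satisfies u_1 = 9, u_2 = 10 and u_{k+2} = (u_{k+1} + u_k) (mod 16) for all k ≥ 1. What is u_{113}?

Listing terms: u_1 = 9, u_2 = 10, u_3 = 3, u_4 = 13, u_5 = 0, u_6 = 13, u_7 = 13, u_8 = 10, u_9 = 7, u_{10} = 1, u_{11} = 8, u_{12} = 9, u_{13} = 1, u_{14} = 10, u_{15} = 11, u_{16} = 5, u_{17} = 0, u_{18} = 5, u_{19} = 5, u_{20} = 10, u_{21} = 15, u_{22} = 9, u_{23} = 8, u_{24} = 1, u_{25} = 9, u_{26} = 10.
Since (u_{25}, u_{26}) = (u_1, u_2) = (9, 10) (two consecutive terms determine the rest), the sequence is periodic with period 24.
(113 - 1) mod 24 = 16, so u_{113} = u_{17} = 0.

0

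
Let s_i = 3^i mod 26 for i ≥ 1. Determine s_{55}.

3

We have s_1 = 3, s_2 = 9, s_3 = 1, s_4 = 3.
The sequence repeats with period 3.
(55 - 1) mod 3 = 0, so s_{55} = s_1 = 3.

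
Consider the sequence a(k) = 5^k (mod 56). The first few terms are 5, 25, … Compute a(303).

13

We have a(1) = 5,  a(2) = 25,  a(3) = 13,  a(4) = 9,  a(5) = 45,  a(6) = 1,  a(7) = 5.
The sequence repeats with period 6.
So a(303) = a(1 + ((303-1) mod 6)) = a(3) = 13.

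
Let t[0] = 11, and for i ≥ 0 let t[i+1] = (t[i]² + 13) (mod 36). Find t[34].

17

t[0] = 11, t[1] = 26, t[2] = 5, t[3] = 2, t[4] = 17, t[5] = 14, t[6] = 29, t[7] = 26.
Since t[7] = t[1] = 26, the sequence is eventually periodic: after a pre-period of length 1 it cycles with period 6.
For i ≥ 1, t[i] depends only on (i - 1) mod 6. (34 - 1) mod 6 = 3, so t[34] = t[4] = 17.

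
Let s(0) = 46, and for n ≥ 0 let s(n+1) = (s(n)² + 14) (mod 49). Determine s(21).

Listing terms: s(0) = 46; s(1) = 23; s(2) = 4; s(3) = 30; s(4) = 32; s(5) = 9; s(6) = 46.
The sequence repeats with period 6.
So s(21) = s(0 + ((21-0) mod 6)) = s(3) = 30.

30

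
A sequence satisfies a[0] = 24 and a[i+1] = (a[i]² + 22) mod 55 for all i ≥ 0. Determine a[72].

31

We have a[0] = 24; a[1] = 48; a[2] = 16; a[3] = 3; a[4] = 31; a[5] = 48.
Since a[5] = a[1] = 48, the sequence is eventually periodic: after a pre-period of length 1 it cycles with period 4.
For i ≥ 1, a[i] depends only on (i - 1) mod 4. (72 - 1) mod 4 = 3, so a[72] = a[4] = 31.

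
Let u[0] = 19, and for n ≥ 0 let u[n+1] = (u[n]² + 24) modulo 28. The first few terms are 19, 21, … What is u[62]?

17

We have u[0] = 19, u[1] = 21, u[2] = 17, u[3] = 5, u[4] = 21.
Since u[4] = u[1] = 21, the sequence is eventually periodic: after a pre-period of length 1 it cycles with period 3.
For n ≥ 1, u[n] depends only on (n - 1) mod 3. (62 - 1) mod 3 = 1, so u[62] = u[2] = 17.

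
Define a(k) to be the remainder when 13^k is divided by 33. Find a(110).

1

a(1) = 13, a(2) = 4, a(3) = 19, a(4) = 16, a(5) = 10, a(6) = 31, a(7) = 7, a(8) = 25, a(9) = 28, a(10) = 1, a(11) = 13.
Since a(11) = a(1) = 13, the sequence is periodic with period 10.
So a(110) = a(1 + ((110-1) mod 10)) = a(10) = 1.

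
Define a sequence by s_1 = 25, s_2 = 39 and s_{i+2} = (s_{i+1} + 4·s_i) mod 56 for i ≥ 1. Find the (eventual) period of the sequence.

48

Listing terms: s_1 = 25, s_2 = 39, s_3 = 27, s_4 = 15, s_5 = 11, s_6 = 15, s_7 = 3, s_8 = 7, s_9 = 19, s_{10} = 47, s_{11} = 11, s_{12} = 31, s_{13} = 19, s_{14} = 31, s_{15} = 51, s_{16} = 7, s_{17} = 43, s_{18} = 15, s_{19} = 19, s_{20} = 23, s_{21} = 43, s_{22} = 23, s_{23} = 27, s_{24} = 7, s_{25} = 3, s_{26} = 31, s_{27} = 43, s_{28} = 55, s_{29} = 3, s_{30} = 55, s_{31} = 11, s_{32} = 7, s_{33} = 51, s_{34} = 23, s_{35} = 3, s_{36} = 39, s_{37} = 51, s_{38} = 39, s_{39} = 19, s_{40} = 7, s_{41} = 27, s_{42} = 55, s_{43} = 51, s_{44} = 47, s_{45} = 27, s_{46} = 47, s_{47} = 43, s_{48} = 7, s_{49} = 11, s_{50} = 39, s_{51} = 27.
Since (s_{50}, s_{51}) = (s_2, s_3) = (39, 27) (two consecutive terms determine the rest), the sequence is eventually periodic: after a pre-period of length 1 it cycles with period 48.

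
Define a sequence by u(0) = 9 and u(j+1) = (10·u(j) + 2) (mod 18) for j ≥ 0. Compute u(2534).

Computing terms: u(0) = 9; u(1) = 2; u(2) = 4; u(3) = 6; u(4) = 8; u(5) = 10; u(6) = 12; u(7) = 14; u(8) = 16; u(9) = 0; u(10) = 2.
Since u(10) = u(1) = 2, the sequence is eventually periodic: after a pre-period of length 1 it cycles with period 9.
For j ≥ 1, u(j) depends only on (j - 1) mod 9. (2534 - 1) mod 9 = 4, so u(2534) = u(5) = 10.

10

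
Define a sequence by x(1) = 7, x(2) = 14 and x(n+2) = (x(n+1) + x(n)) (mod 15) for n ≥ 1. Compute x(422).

4

Computing terms: x(1) = 7, x(2) = 14, x(3) = 6, x(4) = 5, x(5) = 11, x(6) = 1, x(7) = 12, x(8) = 13, x(9) = 10, x(10) = 8, x(11) = 3, x(12) = 11, x(13) = 14, x(14) = 10, x(15) = 9, x(16) = 4, x(17) = 13, x(18) = 2, x(19) = 0, x(20) = 2, x(21) = 2, x(22) = 4, x(23) = 6, x(24) = 10, x(25) = 1, x(26) = 11, x(27) = 12, x(28) = 8, x(29) = 5, x(30) = 13, x(31) = 3, x(32) = 1, x(33) = 4, x(34) = 5, x(35) = 9, x(36) = 14, x(37) = 8, x(38) = 7, x(39) = 0, x(40) = 7, x(41) = 7, x(42) = 14.
The sequence repeats with period 40.
(422 - 1) mod 40 = 21, so x(422) = x(22) = 4.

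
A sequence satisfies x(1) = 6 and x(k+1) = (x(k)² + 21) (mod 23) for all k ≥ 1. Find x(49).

Computing terms: x(1) = 6,  x(2) = 11,  x(3) = 4,  x(4) = 14,  x(5) = 10,  x(6) = 6.
Since x(6) = x(1) = 6, the sequence is periodic with period 5.
So x(49) = x(1 + ((49-1) mod 5)) = x(4) = 14.

14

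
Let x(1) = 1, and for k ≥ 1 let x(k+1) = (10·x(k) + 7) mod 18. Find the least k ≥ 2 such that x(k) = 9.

6

We have x(1) = 1; x(2) = 17; x(3) = 15; x(4) = 13; x(5) = 11; x(6) = 9; x(7) = 7; x(8) = 5; x(9) = 3; x(10) = 1.
Since x(10) = x(1) = 1, the sequence is periodic with period 9.
The value 9 first appears (with k ≥ 2) at x(6).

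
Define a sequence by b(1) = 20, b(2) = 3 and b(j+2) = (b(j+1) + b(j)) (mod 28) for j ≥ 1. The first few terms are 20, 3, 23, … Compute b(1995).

19

We have b(1) = 20; b(2) = 3; b(3) = 23; b(4) = 26; b(5) = 21; b(6) = 19; b(7) = 12; b(8) = 3; b(9) = 15; b(10) = 18; b(11) = 5; b(12) = 23; b(13) = 0; b(14) = 23; b(15) = 23; b(16) = 18; b(17) = 13; b(18) = 3; b(19) = 16; b(20) = 19; b(21) = 7; b(22) = 26; b(23) = 5; b(24) = 3; b(25) = 8; b(26) = 11; b(27) = 19; b(28) = 2; b(29) = 21; b(30) = 23; b(31) = 16; b(32) = 11; b(33) = 27; b(34) = 10; b(35) = 9; b(36) = 19; b(37) = 0; b(38) = 19; b(39) = 19; b(40) = 10; b(41) = 1; b(42) = 11; b(43) = 12; b(44) = 23; b(45) = 7; b(46) = 2; b(47) = 9; b(48) = 11; b(49) = 20; b(50) = 3.
The sequence repeats with period 48.
(1995 - 1) mod 48 = 26, so b(1995) = b(27) = 19.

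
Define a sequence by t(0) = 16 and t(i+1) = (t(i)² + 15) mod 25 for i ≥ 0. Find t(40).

16

t(0) = 16; t(1) = 21; t(2) = 6; t(3) = 1; t(4) = 16.
Since t(4) = t(0) = 16, the sequence is periodic with period 4.
(40 - 0) mod 4 = 0, so t(40) = t(0) = 16.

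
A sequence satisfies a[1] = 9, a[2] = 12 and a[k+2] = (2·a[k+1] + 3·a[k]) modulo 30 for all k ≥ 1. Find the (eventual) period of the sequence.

4

Computing terms: a[1] = 9, a[2] = 12, a[3] = 21, a[4] = 18, a[5] = 9, a[6] = 12.
The sequence repeats with period 4.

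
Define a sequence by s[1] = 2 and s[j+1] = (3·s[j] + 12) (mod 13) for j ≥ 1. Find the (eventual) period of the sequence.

Computing terms: s[1] = 2,  s[2] = 5,  s[3] = 1,  s[4] = 2.
Since s[4] = s[1] = 2, the sequence is periodic with period 3.

3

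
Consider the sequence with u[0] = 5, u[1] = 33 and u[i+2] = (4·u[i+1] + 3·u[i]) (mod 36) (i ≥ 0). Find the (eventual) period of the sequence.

Listing terms: u[0] = 5,  u[1] = 33,  u[2] = 3,  u[3] = 3,  u[4] = 21,  u[5] = 21,  u[6] = 3,  u[7] = 3.
Since (u[6], u[7]) = (u[2], u[3]) = (3, 3) (two consecutive terms determine the rest), the sequence is eventually periodic: after a pre-period of length 2 it cycles with period 4.

4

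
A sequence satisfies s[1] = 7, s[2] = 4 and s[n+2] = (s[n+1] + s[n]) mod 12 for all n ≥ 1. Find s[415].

7

s[1] = 7, s[2] = 4, s[3] = 11, s[4] = 3, s[5] = 2, s[6] = 5, s[7] = 7, s[8] = 0, s[9] = 7, s[10] = 7, s[11] = 2, s[12] = 9, s[13] = 11, s[14] = 8, s[15] = 7, s[16] = 3, s[17] = 10, s[18] = 1, s[19] = 11, s[20] = 0, s[21] = 11, s[22] = 11, s[23] = 10, s[24] = 9, s[25] = 7, s[26] = 4.
The sequence repeats with period 24.
(415 - 1) mod 24 = 6, so s[415] = s[7] = 7.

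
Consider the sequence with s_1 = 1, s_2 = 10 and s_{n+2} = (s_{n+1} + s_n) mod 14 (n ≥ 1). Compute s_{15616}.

Computing terms: s_1 = 1; s_2 = 10; s_3 = 11; s_4 = 7; s_5 = 4; s_6 = 11; s_7 = 1; s_8 = 12; s_9 = 13; s_{10} = 11; s_{11} = 10; s_{12} = 7; s_{13} = 3; s_{14} = 10; s_{15} = 13; s_{16} = 9; s_{17} = 8; s_{18} = 3; s_{19} = 11; s_{20} = 0; s_{21} = 11; s_{22} = 11; s_{23} = 8; s_{24} = 5; s_{25} = 13; s_{26} = 4; s_{27} = 3; s_{28} = 7; s_{29} = 10; s_{30} = 3; s_{31} = 13; s_{32} = 2; s_{33} = 1; s_{34} = 3; s_{35} = 4; s_{36} = 7; s_{37} = 11; s_{38} = 4; s_{39} = 1; s_{40} = 5; s_{41} = 6; s_{42} = 11; s_{43} = 3; s_{44} = 0; s_{45} = 3; s_{46} = 3; s_{47} = 6; s_{48} = 9; s_{49} = 1; s_{50} = 10.
The sequence repeats with period 48.
So s_{15616} = s_{1 + ((15616-1) mod 48)} = s_{16} = 9.

9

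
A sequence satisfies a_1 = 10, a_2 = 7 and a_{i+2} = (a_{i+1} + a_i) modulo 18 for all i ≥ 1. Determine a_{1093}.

Computing terms: a_1 = 10, a_2 = 7, a_3 = 17, a_4 = 6, a_5 = 5, a_6 = 11, a_7 = 16, a_8 = 9, a_9 = 7, a_{10} = 16, a_{11} = 5, a_{12} = 3, a_{13} = 8, a_{14} = 11, a_{15} = 1, a_{16} = 12, a_{17} = 13, a_{18} = 7, a_{19} = 2, a_{20} = 9, a_{21} = 11, a_{22} = 2, a_{23} = 13, a_{24} = 15, a_{25} = 10, a_{26} = 7.
The sequence repeats with period 24.
(1093 - 1) mod 24 = 12, so a_{1093} = a_{13} = 8.

8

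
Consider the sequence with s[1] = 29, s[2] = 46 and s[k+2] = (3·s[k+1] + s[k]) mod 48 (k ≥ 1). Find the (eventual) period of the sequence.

24

Listing terms: s[1] = 29, s[2] = 46, s[3] = 23, s[4] = 19, s[5] = 32, s[6] = 19, s[7] = 41, s[8] = 46, s[9] = 35, s[10] = 7, s[11] = 8, s[12] = 31, s[13] = 5, s[14] = 46, s[15] = 47, s[16] = 43, s[17] = 32, s[18] = 43, s[19] = 17, s[20] = 46, s[21] = 11, s[22] = 31, s[23] = 8, s[24] = 7, s[25] = 29, s[26] = 46.
Since (s[25], s[26]) = (s[1], s[2]) = (29, 46) (two consecutive terms determine the rest), the sequence is periodic with period 24.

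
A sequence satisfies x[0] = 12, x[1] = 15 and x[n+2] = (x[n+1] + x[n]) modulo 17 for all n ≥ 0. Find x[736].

Listing terms: x[0] = 12,  x[1] = 15,  x[2] = 10,  x[3] = 8,  x[4] = 1,  x[5] = 9,  x[6] = 10,  x[7] = 2,  x[8] = 12,  x[9] = 14,  x[10] = 9,  x[11] = 6,  x[12] = 15,  x[13] = 4,  x[14] = 2,  x[15] = 6,  x[16] = 8,  x[17] = 14,  x[18] = 5,  x[19] = 2,  x[20] = 7,  x[21] = 9,  x[22] = 16,  x[23] = 8,  x[24] = 7,  x[25] = 15,  x[26] = 5,  x[27] = 3,  x[28] = 8,  x[29] = 11,  x[30] = 2,  x[31] = 13,  x[32] = 15,  x[33] = 11,  x[34] = 9,  x[35] = 3,  x[36] = 12,  x[37] = 15.
The sequence repeats with period 36.
(736 - 0) mod 36 = 16, so x[736] = x[16] = 8.

8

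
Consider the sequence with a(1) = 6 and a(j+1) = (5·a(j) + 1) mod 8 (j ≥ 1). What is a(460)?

5

Listing terms: a(1) = 6, a(2) = 7, a(3) = 4, a(4) = 5, a(5) = 2, a(6) = 3, a(7) = 0, a(8) = 1, a(9) = 6.
Since a(9) = a(1) = 6, the sequence is periodic with period 8.
So a(460) = a(1 + ((460-1) mod 8)) = a(4) = 5.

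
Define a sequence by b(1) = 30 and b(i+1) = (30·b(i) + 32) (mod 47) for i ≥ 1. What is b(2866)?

28

We have b(1) = 30,  b(2) = 39,  b(3) = 27,  b(4) = 43,  b(5) = 6,  b(6) = 24,  b(7) = 0,  b(8) = 32,  b(9) = 5,  b(10) = 41,  b(11) = 40,  b(12) = 10,  b(13) = 3,  b(14) = 28,  b(15) = 26,  b(16) = 13,  b(17) = 46,  b(18) = 2,  b(19) = 45,  b(20) = 19,  b(21) = 38,  b(22) = 44,  b(23) = 36,  b(24) = 31,  b(25) = 22,  b(26) = 34,  b(27) = 18,  b(28) = 8,  b(29) = 37,  b(30) = 14,  b(31) = 29,  b(32) = 9,  b(33) = 20,  b(34) = 21,  b(35) = 4,  b(36) = 11,  b(37) = 33,  b(38) = 35,  b(39) = 1,  b(40) = 15,  b(41) = 12,  b(42) = 16,  b(43) = 42,  b(44) = 23,  b(45) = 17,  b(46) = 25,  b(47) = 30.
Since b(47) = b(1) = 30, the sequence is periodic with period 46.
(2866 - 1) mod 46 = 13, so b(2866) = b(14) = 28.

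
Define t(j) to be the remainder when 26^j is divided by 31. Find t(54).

Computing terms: t(0) = 1, t(1) = 26, t(2) = 25, t(3) = 30, t(4) = 5, t(5) = 6, t(6) = 1.
The sequence repeats with period 6.
So t(54) = t(0 + ((54-0) mod 6)) = t(0) = 1.

1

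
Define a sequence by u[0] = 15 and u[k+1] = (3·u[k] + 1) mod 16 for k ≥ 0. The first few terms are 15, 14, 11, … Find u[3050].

We have u[0] = 15, u[1] = 14, u[2] = 11, u[3] = 2, u[4] = 7, u[5] = 6, u[6] = 3, u[7] = 10, u[8] = 15.
Since u[8] = u[0] = 15, the sequence is periodic with period 8.
So u[3050] = u[0 + ((3050-0) mod 8)] = u[2] = 11.

11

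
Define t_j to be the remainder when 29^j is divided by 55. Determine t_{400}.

1

We have t_1 = 29, t_2 = 16, t_3 = 24, t_4 = 36, t_5 = 54, t_6 = 26, t_7 = 39, t_8 = 31, t_9 = 19, t_{10} = 1, t_{11} = 29.
The sequence repeats with period 10.
So t_{400} = t_{1 + ((400-1) mod 10)} = t_{10} = 1.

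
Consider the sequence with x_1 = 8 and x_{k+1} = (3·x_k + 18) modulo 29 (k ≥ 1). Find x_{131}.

x_1 = 8,  x_2 = 13,  x_3 = 28,  x_4 = 15,  x_5 = 5,  x_6 = 4,  x_7 = 1,  x_8 = 21,  x_9 = 23,  x_{10} = 0,  x_{11} = 18,  x_{12} = 14,  x_{13} = 2,  x_{14} = 24,  x_{15} = 3,  x_{16} = 27,  x_{17} = 12,  x_{18} = 25,  x_{19} = 6,  x_{20} = 7,  x_{21} = 10,  x_{22} = 19,  x_{23} = 17,  x_{24} = 11,  x_{25} = 22,  x_{26} = 26,  x_{27} = 9,  x_{28} = 16,  x_{29} = 8.
Since x_{29} = x_1 = 8, the sequence is periodic with period 28.
(131 - 1) mod 28 = 18, so x_{131} = x_{19} = 6.

6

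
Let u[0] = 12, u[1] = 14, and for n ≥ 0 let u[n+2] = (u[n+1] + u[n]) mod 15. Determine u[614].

We have u[0] = 12,  u[1] = 14,  u[2] = 11,  u[3] = 10,  u[4] = 6,  u[5] = 1,  u[6] = 7,  u[7] = 8,  u[8] = 0,  u[9] = 8,  u[10] = 8,  u[11] = 1,  u[12] = 9,  u[13] = 10,  u[14] = 4,  u[15] = 14,  u[16] = 3,  u[17] = 2,  u[18] = 5,  u[19] = 7,  u[20] = 12,  u[21] = 4,  u[22] = 1,  u[23] = 5,  u[24] = 6,  u[25] = 11,  u[26] = 2,  u[27] = 13,  u[28] = 0,  u[29] = 13,  u[30] = 13,  u[31] = 11,  u[32] = 9,  u[33] = 5,  u[34] = 14,  u[35] = 4,  u[36] = 3,  u[37] = 7,  u[38] = 10,  u[39] = 2,  u[40] = 12,  u[41] = 14.
Since (u[40], u[41]) = (u[0], u[1]) = (12, 14) (two consecutive terms determine the rest), the sequence is periodic with period 40.
(614 - 0) mod 40 = 14, so u[614] = u[14] = 4.

4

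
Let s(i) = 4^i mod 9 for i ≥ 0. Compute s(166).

s(0) = 1, s(1) = 4, s(2) = 7, s(3) = 1.
The sequence repeats with period 3.
So s(166) = s(0 + ((166-0) mod 3)) = s(1) = 4.

4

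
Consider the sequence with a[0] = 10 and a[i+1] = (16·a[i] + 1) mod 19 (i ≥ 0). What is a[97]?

14

Listing terms: a[0] = 10, a[1] = 9, a[2] = 12, a[3] = 3, a[4] = 11, a[5] = 6, a[6] = 2, a[7] = 14, a[8] = 16, a[9] = 10.
Since a[9] = a[0] = 10, the sequence is periodic with period 9.
So a[97] = a[0 + ((97-0) mod 9)] = a[7] = 14.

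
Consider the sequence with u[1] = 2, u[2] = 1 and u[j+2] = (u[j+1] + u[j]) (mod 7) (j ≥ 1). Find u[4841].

5

We have u[1] = 2, u[2] = 1, u[3] = 3, u[4] = 4, u[5] = 0, u[6] = 4, u[7] = 4, u[8] = 1, u[9] = 5, u[10] = 6, u[11] = 4, u[12] = 3, u[13] = 0, u[14] = 3, u[15] = 3, u[16] = 6, u[17] = 2, u[18] = 1.
Since (u[17], u[18]) = (u[1], u[2]) = (2, 1) (two consecutive terms determine the rest), the sequence is periodic with period 16.
So u[4841] = u[1 + ((4841-1) mod 16)] = u[9] = 5.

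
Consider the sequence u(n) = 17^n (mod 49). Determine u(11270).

30

Computing terms: u(0) = 1,  u(1) = 17,  u(2) = 44,  u(3) = 13,  u(4) = 25,  u(5) = 33,  u(6) = 22,  u(7) = 31,  u(8) = 37,  u(9) = 41,  u(10) = 11,  u(11) = 40,  u(12) = 43,  u(13) = 45,  u(14) = 30,  u(15) = 20,  u(16) = 46,  u(17) = 47,  u(18) = 15,  u(19) = 10,  u(20) = 23,  u(21) = 48,  u(22) = 32,  u(23) = 5,  u(24) = 36,  u(25) = 24,  u(26) = 16,  u(27) = 27,  u(28) = 18,  u(29) = 12,  u(30) = 8,  u(31) = 38,  u(32) = 9,  u(33) = 6,  u(34) = 4,  u(35) = 19,  u(36) = 29,  u(37) = 3,  u(38) = 2,  u(39) = 34,  u(40) = 39,  u(41) = 26,  u(42) = 1.
Since u(42) = u(0) = 1, the sequence is periodic with period 42.
So u(11270) = u(0 + ((11270-0) mod 42)) = u(14) = 30.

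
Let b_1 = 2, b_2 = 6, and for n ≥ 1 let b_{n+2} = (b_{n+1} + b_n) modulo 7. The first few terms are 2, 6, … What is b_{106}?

b_1 = 2,  b_2 = 6,  b_3 = 1,  b_4 = 0,  b_5 = 1,  b_6 = 1,  b_7 = 2,  b_8 = 3,  b_9 = 5,  b_{10} = 1,  b_{11} = 6,  b_{12} = 0,  b_{13} = 6,  b_{14} = 6,  b_{15} = 5,  b_{16} = 4,  b_{17} = 2,  b_{18} = 6.
The sequence repeats with period 16.
So b_{106} = b_{1 + ((106-1) mod 16)} = b_{10} = 1.

1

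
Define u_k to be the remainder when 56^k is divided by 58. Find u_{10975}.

We have u_0 = 1; u_1 = 56; u_2 = 4; u_3 = 50; u_4 = 16; u_5 = 26; u_6 = 6; u_7 = 46; u_8 = 24; u_9 = 10; u_{10} = 38; u_{11} = 40; u_{12} = 36; u_{13} = 44; u_{14} = 28; u_{15} = 2; u_{16} = 54; u_{17} = 8; u_{18} = 42; u_{19} = 32; u_{20} = 52; u_{21} = 12; u_{22} = 34; u_{23} = 48; u_{24} = 20; u_{25} = 18; u_{26} = 22; u_{27} = 14; u_{28} = 30; u_{29} = 56.
Since u_{29} = u_1 = 56, the sequence is eventually periodic: after a pre-period of length 1 it cycles with period 28.
For k ≥ 1, u_k depends only on (k - 1) mod 28. (10975 - 1) mod 28 = 26, so u_{10975} = u_{27} = 14.

14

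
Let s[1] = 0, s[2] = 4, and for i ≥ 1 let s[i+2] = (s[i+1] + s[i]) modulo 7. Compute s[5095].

4

Computing terms: s[1] = 0,  s[2] = 4,  s[3] = 4,  s[4] = 1,  s[5] = 5,  s[6] = 6,  s[7] = 4,  s[8] = 3,  s[9] = 0,  s[10] = 3,  s[11] = 3,  s[12] = 6,  s[13] = 2,  s[14] = 1,  s[15] = 3,  s[16] = 4,  s[17] = 0,  s[18] = 4.
The sequence repeats with period 16.
(5095 - 1) mod 16 = 6, so s[5095] = s[7] = 4.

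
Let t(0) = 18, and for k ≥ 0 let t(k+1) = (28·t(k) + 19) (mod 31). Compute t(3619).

Computing terms: t(0) = 18,  t(1) = 27,  t(2) = 0,  t(3) = 19,  t(4) = 24,  t(5) = 9,  t(6) = 23,  t(7) = 12,  t(8) = 14,  t(9) = 8,  t(10) = 26,  t(11) = 3,  t(12) = 10,  t(13) = 20,  t(14) = 21,  t(15) = 18.
The sequence repeats with period 15.
(3619 - 0) mod 15 = 4, so t(3619) = t(4) = 24.

24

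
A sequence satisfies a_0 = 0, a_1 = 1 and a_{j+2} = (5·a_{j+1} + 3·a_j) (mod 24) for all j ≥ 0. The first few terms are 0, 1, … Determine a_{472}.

11

Listing terms: a_0 = 0; a_1 = 1; a_2 = 5; a_3 = 4; a_4 = 11; a_5 = 19; a_6 = 8; a_7 = 1; a_8 = 5.
Since (a_7, a_8) = (a_1, a_2) = (1, 5) (two consecutive terms determine the rest), the sequence is eventually periodic: after a pre-period of length 1 it cycles with period 6.
For j ≥ 1, a_j depends only on (j - 1) mod 6. (472 - 1) mod 6 = 3, so a_{472} = a_4 = 11.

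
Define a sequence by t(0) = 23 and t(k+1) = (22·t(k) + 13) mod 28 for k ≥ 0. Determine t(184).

7

Listing terms: t(0) = 23, t(1) = 15, t(2) = 7, t(3) = 27, t(4) = 19, t(5) = 11, t(6) = 3, t(7) = 23.
The sequence repeats with period 7.
(184 - 0) mod 7 = 2, so t(184) = t(2) = 7.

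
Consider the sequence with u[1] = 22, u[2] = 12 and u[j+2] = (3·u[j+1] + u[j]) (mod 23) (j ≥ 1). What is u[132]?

15

Computing terms: u[1] = 22, u[2] = 12, u[3] = 12, u[4] = 2, u[5] = 18, u[6] = 10, u[7] = 2, u[8] = 16, u[9] = 4, u[10] = 5, u[11] = 19, u[12] = 16, u[13] = 21, u[14] = 10, u[15] = 5, u[16] = 2, u[17] = 11, u[18] = 12, u[19] = 1, u[20] = 15, u[21] = 0, u[22] = 15, u[23] = 22, u[24] = 12.
The sequence repeats with period 22.
(132 - 1) mod 22 = 21, so u[132] = u[22] = 15.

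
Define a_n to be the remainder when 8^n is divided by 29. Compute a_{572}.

a_1 = 8; a_2 = 6; a_3 = 19; a_4 = 7; a_5 = 27; a_6 = 13; a_7 = 17; a_8 = 20; a_9 = 15; a_{10} = 4; a_{11} = 3; a_{12} = 24; a_{13} = 18; a_{14} = 28; a_{15} = 21; a_{16} = 23; a_{17} = 10; a_{18} = 22; a_{19} = 2; a_{20} = 16; a_{21} = 12; a_{22} = 9; a_{23} = 14; a_{24} = 25; a_{25} = 26; a_{26} = 5; a_{27} = 11; a_{28} = 1; a_{29} = 8.
The sequence repeats with period 28.
So a_{572} = a_{1 + ((572-1) mod 28)} = a_{12} = 24.

24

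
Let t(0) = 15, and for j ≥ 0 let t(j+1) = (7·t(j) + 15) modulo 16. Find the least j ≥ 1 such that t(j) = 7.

Computing terms: t(0) = 15, t(1) = 8, t(2) = 7, t(3) = 0, t(4) = 15.
Since t(4) = t(0) = 15, the sequence is periodic with period 4.
The value 7 first appears (with j ≥ 1) at t(2).

2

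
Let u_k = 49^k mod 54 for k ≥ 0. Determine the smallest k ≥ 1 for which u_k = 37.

3

Computing terms: u_0 = 1,  u_1 = 49,  u_2 = 25,  u_3 = 37,  u_4 = 31,  u_5 = 7,  u_6 = 19,  u_7 = 13,  u_8 = 43,  u_9 = 1.
Since u_9 = u_0 = 1, the sequence is periodic with period 9.
The value 37 first appears (with k ≥ 1) at u_3.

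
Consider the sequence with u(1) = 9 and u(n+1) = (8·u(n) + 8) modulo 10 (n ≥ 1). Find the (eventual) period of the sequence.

4

We have u(1) = 9; u(2) = 0; u(3) = 8; u(4) = 2; u(5) = 4; u(6) = 0.
Since u(6) = u(2) = 0, the sequence is eventually periodic: after a pre-period of length 1 it cycles with period 4.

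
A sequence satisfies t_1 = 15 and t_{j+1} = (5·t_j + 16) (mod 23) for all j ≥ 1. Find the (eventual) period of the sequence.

Listing terms: t_1 = 15,  t_2 = 22,  t_3 = 11,  t_4 = 2,  t_5 = 3,  t_6 = 8,  t_7 = 10,  t_8 = 20,  t_9 = 1,  t_{10} = 21,  t_{11} = 6,  t_{12} = 0,  t_{13} = 16,  t_{14} = 4,  t_{15} = 13,  t_{16} = 12,  t_{17} = 7,  t_{18} = 5,  t_{19} = 18,  t_{20} = 14,  t_{21} = 17,  t_{22} = 9,  t_{23} = 15.
The sequence repeats with period 22.

22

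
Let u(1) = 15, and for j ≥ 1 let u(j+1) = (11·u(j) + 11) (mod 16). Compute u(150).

We have u(1) = 15,  u(2) = 0,  u(3) = 11,  u(4) = 4,  u(5) = 7,  u(6) = 8,  u(7) = 3,  u(8) = 12,  u(9) = 15.
The sequence repeats with period 8.
(150 - 1) mod 8 = 5, so u(150) = u(6) = 8.

8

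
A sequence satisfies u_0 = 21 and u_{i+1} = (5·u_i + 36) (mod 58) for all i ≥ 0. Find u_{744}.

We have u_0 = 21,  u_1 = 25,  u_2 = 45,  u_3 = 29,  u_4 = 7,  u_5 = 13,  u_6 = 43,  u_7 = 19,  u_8 = 15,  u_9 = 53,  u_{10} = 11,  u_{11} = 33,  u_{12} = 27,  u_{13} = 55,  u_{14} = 21.
Since u_{14} = u_0 = 21, the sequence is periodic with period 14.
(744 - 0) mod 14 = 2, so u_{744} = u_2 = 45.

45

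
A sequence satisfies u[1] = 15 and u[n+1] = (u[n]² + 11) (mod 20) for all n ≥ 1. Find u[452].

16

We have u[1] = 15, u[2] = 16, u[3] = 7, u[4] = 0, u[5] = 11, u[6] = 12, u[7] = 15.
The sequence repeats with period 6.
(452 - 1) mod 6 = 1, so u[452] = u[2] = 16.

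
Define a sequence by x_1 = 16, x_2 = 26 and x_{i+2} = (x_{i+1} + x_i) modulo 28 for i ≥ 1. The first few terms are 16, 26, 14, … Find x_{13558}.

24

We have x_1 = 16; x_2 = 26; x_3 = 14; x_4 = 12; x_5 = 26; x_6 = 10; x_7 = 8; x_8 = 18; x_9 = 26; x_{10} = 16; x_{11} = 14; x_{12} = 2; x_{13} = 16; x_{14} = 18; x_{15} = 6; x_{16} = 24; x_{17} = 2; x_{18} = 26; x_{19} = 0; x_{20} = 26; x_{21} = 26; x_{22} = 24; x_{23} = 22; x_{24} = 18; x_{25} = 12; x_{26} = 2; x_{27} = 14; x_{28} = 16; x_{29} = 2; x_{30} = 18; x_{31} = 20; x_{32} = 10; x_{33} = 2; x_{34} = 12; x_{35} = 14; x_{36} = 26; x_{37} = 12; x_{38} = 10; x_{39} = 22; x_{40} = 4; x_{41} = 26; x_{42} = 2; x_{43} = 0; x_{44} = 2; x_{45} = 2; x_{46} = 4; x_{47} = 6; x_{48} = 10; x_{49} = 16; x_{50} = 26.
The sequence repeats with period 48.
So x_{13558} = x_{1 + ((13558-1) mod 48)} = x_{22} = 24.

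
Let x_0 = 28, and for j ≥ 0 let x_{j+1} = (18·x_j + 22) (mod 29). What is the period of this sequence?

28

x_0 = 28, x_1 = 4, x_2 = 7, x_3 = 3, x_4 = 18, x_5 = 27, x_6 = 15, x_7 = 2, x_8 = 0, x_9 = 22, x_{10} = 12, x_{11} = 6, x_{12} = 14, x_{13} = 13, x_{14} = 24, x_{15} = 19, x_{16} = 16, x_{17} = 20, x_{18} = 5, x_{19} = 25, x_{20} = 8, x_{21} = 21, x_{22} = 23, x_{23} = 1, x_{24} = 11, x_{25} = 17, x_{26} = 9, x_{27} = 10, x_{28} = 28.
Since x_{28} = x_0 = 28, the sequence is periodic with period 28.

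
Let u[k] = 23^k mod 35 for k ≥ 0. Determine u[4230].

Computing terms: u[0] = 1; u[1] = 23; u[2] = 4; u[3] = 22; u[4] = 16; u[5] = 18; u[6] = 29; u[7] = 2; u[8] = 11; u[9] = 8; u[10] = 9; u[11] = 32; u[12] = 1.
Since u[12] = u[0] = 1, the sequence is periodic with period 12.
(4230 - 0) mod 12 = 6, so u[4230] = u[6] = 29.

29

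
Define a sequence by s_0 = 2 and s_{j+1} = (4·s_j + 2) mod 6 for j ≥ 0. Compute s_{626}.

s_0 = 2,  s_1 = 4,  s_2 = 0,  s_3 = 2.
Since s_3 = s_0 = 2, the sequence is periodic with period 3.
(626 - 0) mod 3 = 2, so s_{626} = s_2 = 0.

0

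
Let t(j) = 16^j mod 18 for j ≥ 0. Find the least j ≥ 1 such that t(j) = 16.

1

Computing terms: t(0) = 1,  t(1) = 16,  t(2) = 4,  t(3) = 10,  t(4) = 16.
Since t(4) = t(1) = 16, the sequence is eventually periodic: after a pre-period of length 1 it cycles with period 3.
The value 16 first appears (with j ≥ 1) at t(1).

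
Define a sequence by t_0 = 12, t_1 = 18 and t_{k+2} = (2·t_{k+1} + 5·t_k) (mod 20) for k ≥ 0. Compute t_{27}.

2

We have t_0 = 12; t_1 = 18; t_2 = 16; t_3 = 2; t_4 = 4; t_5 = 18; t_6 = 16.
Since (t_5, t_6) = (t_1, t_2) = (18, 16) (two consecutive terms determine the rest), the sequence is eventually periodic: after a pre-period of length 1 it cycles with period 4.
For k ≥ 1, t_k depends only on (k - 1) mod 4. (27 - 1) mod 4 = 2, so t_{27} = t_3 = 2.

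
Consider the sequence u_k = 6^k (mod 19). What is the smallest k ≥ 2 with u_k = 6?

10

Listing terms: u_1 = 6, u_2 = 17, u_3 = 7, u_4 = 4, u_5 = 5, u_6 = 11, u_7 = 9, u_8 = 16, u_9 = 1, u_{10} = 6.
Since u_{10} = u_1 = 6, the sequence is periodic with period 9.
The value 6 next appears (with k ≥ 2) at u_{10}.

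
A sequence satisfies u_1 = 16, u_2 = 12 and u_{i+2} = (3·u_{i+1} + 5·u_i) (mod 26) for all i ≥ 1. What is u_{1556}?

10

We have u_1 = 16, u_2 = 12, u_3 = 12, u_4 = 18, u_5 = 10, u_6 = 16, u_7 = 20, u_8 = 10, u_9 = 0, u_{10} = 24, u_{11} = 20, u_{12} = 24, u_{13} = 16, u_{14} = 12.
The sequence repeats with period 12.
So u_{1556} = u_{1 + ((1556-1) mod 12)} = u_8 = 10.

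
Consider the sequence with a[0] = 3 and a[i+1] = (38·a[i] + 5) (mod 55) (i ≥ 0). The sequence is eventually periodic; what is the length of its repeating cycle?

20

a[0] = 3,  a[1] = 9,  a[2] = 17,  a[3] = 46,  a[4] = 48,  a[5] = 14,  a[6] = 42,  a[7] = 6,  a[8] = 13,  a[9] = 4,  a[10] = 47,  a[11] = 31,  a[12] = 28,  a[13] = 24,  a[14] = 37,  a[15] = 36,  a[16] = 53,  a[17] = 39,  a[18] = 2,  a[19] = 26,  a[20] = 3.
Since a[20] = a[0] = 3, the sequence is periodic with period 20.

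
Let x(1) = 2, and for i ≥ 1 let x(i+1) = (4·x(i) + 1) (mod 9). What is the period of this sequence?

Listing terms: x(1) = 2, x(2) = 0, x(3) = 1, x(4) = 5, x(5) = 3, x(6) = 4, x(7) = 8, x(8) = 6, x(9) = 7, x(10) = 2.
The sequence repeats with period 9.

9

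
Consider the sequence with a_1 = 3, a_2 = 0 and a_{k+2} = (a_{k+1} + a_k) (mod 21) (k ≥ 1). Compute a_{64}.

18

Computing terms: a_1 = 3; a_2 = 0; a_3 = 3; a_4 = 3; a_5 = 6; a_6 = 9; a_7 = 15; a_8 = 3; a_9 = 18; a_{10} = 0; a_{11} = 18; a_{12} = 18; a_{13} = 15; a_{14} = 12; a_{15} = 6; a_{16} = 18; a_{17} = 3; a_{18} = 0.
Since (a_{17}, a_{18}) = (a_1, a_2) = (3, 0) (two consecutive terms determine the rest), the sequence is periodic with period 16.
So a_{64} = a_{1 + ((64-1) mod 16)} = a_{16} = 18.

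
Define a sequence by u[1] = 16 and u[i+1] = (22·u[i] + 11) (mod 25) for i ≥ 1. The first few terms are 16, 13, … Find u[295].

17

u[1] = 16,  u[2] = 13,  u[3] = 22,  u[4] = 20,  u[5] = 1,  u[6] = 8,  u[7] = 12,  u[8] = 0,  u[9] = 11,  u[10] = 3,  u[11] = 2,  u[12] = 5,  u[13] = 21,  u[14] = 23,  u[15] = 17,  u[16] = 10,  u[17] = 6,  u[18] = 18,  u[19] = 7,  u[20] = 15,  u[21] = 16.
The sequence repeats with period 20.
(295 - 1) mod 20 = 14, so u[295] = u[15] = 17.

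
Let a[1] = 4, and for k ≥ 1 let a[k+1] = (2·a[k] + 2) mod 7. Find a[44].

3

Computing terms: a[1] = 4, a[2] = 3, a[3] = 1, a[4] = 4.
Since a[4] = a[1] = 4, the sequence is periodic with period 3.
So a[44] = a[1 + ((44-1) mod 3)] = a[2] = 3.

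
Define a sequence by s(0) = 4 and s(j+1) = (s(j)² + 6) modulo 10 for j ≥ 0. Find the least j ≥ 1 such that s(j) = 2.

1

Computing terms: s(0) = 4; s(1) = 2; s(2) = 0; s(3) = 6; s(4) = 2.
Since s(4) = s(1) = 2, the sequence is eventually periodic: after a pre-period of length 1 it cycles with period 3.
The value 2 first appears (with j ≥ 1) at s(1).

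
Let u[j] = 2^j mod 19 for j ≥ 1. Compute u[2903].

13

Listing terms: u[1] = 2, u[2] = 4, u[3] = 8, u[4] = 16, u[5] = 13, u[6] = 7, u[7] = 14, u[8] = 9, u[9] = 18, u[10] = 17, u[11] = 15, u[12] = 11, u[13] = 3, u[14] = 6, u[15] = 12, u[16] = 5, u[17] = 10, u[18] = 1, u[19] = 2.
Since u[19] = u[1] = 2, the sequence is periodic with period 18.
(2903 - 1) mod 18 = 4, so u[2903] = u[5] = 13.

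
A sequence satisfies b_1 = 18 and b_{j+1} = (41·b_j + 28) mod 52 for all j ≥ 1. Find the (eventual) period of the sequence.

12

b_1 = 18,  b_2 = 38,  b_3 = 26,  b_4 = 2,  b_5 = 6,  b_6 = 14,  b_7 = 30,  b_8 = 10,  b_9 = 22,  b_{10} = 46,  b_{11} = 42,  b_{12} = 34,  b_{13} = 18.
Since b_{13} = b_1 = 18, the sequence is periodic with period 12.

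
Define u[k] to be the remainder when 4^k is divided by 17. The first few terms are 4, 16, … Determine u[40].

u[1] = 4, u[2] = 16, u[3] = 13, u[4] = 1, u[5] = 4.
Since u[5] = u[1] = 4, the sequence is periodic with period 4.
(40 - 1) mod 4 = 3, so u[40] = u[4] = 1.

1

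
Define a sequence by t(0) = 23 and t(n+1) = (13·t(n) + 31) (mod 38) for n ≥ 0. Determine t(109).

26

We have t(0) = 23, t(1) = 26, t(2) = 27, t(3) = 2, t(4) = 19, t(5) = 12, t(6) = 35, t(7) = 30, t(8) = 3, t(9) = 32, t(10) = 29, t(11) = 28, t(12) = 15, t(13) = 36, t(14) = 5, t(15) = 20, t(16) = 25, t(17) = 14, t(18) = 23.
The sequence repeats with period 18.
So t(109) = t(0 + ((109-0) mod 18)) = t(1) = 26.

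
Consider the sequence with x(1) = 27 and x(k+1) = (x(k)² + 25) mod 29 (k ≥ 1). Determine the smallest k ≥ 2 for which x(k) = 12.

x(1) = 27; x(2) = 0; x(3) = 25; x(4) = 12; x(5) = 24; x(6) = 21; x(7) = 2; x(8) = 0.
Since x(8) = x(2) = 0, the sequence is eventually periodic: after a pre-period of length 1 it cycles with period 6.
The value 12 first appears (with k ≥ 2) at x(4).

4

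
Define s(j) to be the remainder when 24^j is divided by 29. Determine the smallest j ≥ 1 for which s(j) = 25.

2

s(0) = 1, s(1) = 24, s(2) = 25, s(3) = 20, s(4) = 16, s(5) = 7, s(6) = 23, s(7) = 1.
Since s(7) = s(0) = 1, the sequence is periodic with period 7.
The value 25 first appears (with j ≥ 1) at s(2).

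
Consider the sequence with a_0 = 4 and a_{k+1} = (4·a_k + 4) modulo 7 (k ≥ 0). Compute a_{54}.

4

a_0 = 4, a_1 = 6, a_2 = 0, a_3 = 4.
The sequence repeats with period 3.
(54 - 0) mod 3 = 0, so a_{54} = a_0 = 4.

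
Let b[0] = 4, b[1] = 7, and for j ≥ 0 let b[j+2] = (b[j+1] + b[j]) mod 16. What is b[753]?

Listing terms: b[0] = 4, b[1] = 7, b[2] = 11, b[3] = 2, b[4] = 13, b[5] = 15, b[6] = 12, b[7] = 11, b[8] = 7, b[9] = 2, b[10] = 9, b[11] = 11, b[12] = 4, b[13] = 15, b[14] = 3, b[15] = 2, b[16] = 5, b[17] = 7, b[18] = 12, b[19] = 3, b[20] = 15, b[21] = 2, b[22] = 1, b[23] = 3, b[24] = 4, b[25] = 7.
The sequence repeats with period 24.
So b[753] = b[0 + ((753-0) mod 24)] = b[9] = 2.

2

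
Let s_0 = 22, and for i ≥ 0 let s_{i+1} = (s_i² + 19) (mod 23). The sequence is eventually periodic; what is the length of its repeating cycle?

Computing terms: s_0 = 22,  s_1 = 20,  s_2 = 5,  s_3 = 21,  s_4 = 0,  s_5 = 19,  s_6 = 12,  s_7 = 2,  s_8 = 0.
Since s_8 = s_4 = 0, the sequence is eventually periodic: after a pre-period of length 4 it cycles with period 4.

4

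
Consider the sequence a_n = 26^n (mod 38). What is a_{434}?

a_1 = 26, a_2 = 30, a_3 = 20, a_4 = 26.
The sequence repeats with period 3.
So a_{434} = a_{1 + ((434-1) mod 3)} = a_2 = 30.

30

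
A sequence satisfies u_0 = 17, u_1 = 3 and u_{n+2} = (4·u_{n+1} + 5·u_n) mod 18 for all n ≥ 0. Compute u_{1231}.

15

Computing terms: u_0 = 17; u_1 = 3; u_2 = 7; u_3 = 7; u_4 = 9; u_5 = 17; u_6 = 5; u_7 = 15; u_8 = 13; u_9 = 1; u_{10} = 15; u_{11} = 11; u_{12} = 11; u_{13} = 9; u_{14} = 1; u_{15} = 13; u_{16} = 3; u_{17} = 5; u_{18} = 17; u_{19} = 3.
Since (u_{18}, u_{19}) = (u_0, u_1) = (17, 3) (two consecutive terms determine the rest), the sequence is periodic with period 18.
(1231 - 0) mod 18 = 7, so u_{1231} = u_7 = 15.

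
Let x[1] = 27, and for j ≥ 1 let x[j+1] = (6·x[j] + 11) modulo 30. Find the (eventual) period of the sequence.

We have x[1] = 27,  x[2] = 23,  x[3] = 29,  x[4] = 5,  x[5] = 11,  x[6] = 17,  x[7] = 23.
Since x[7] = x[2] = 23, the sequence is eventually periodic: after a pre-period of length 1 it cycles with period 5.

5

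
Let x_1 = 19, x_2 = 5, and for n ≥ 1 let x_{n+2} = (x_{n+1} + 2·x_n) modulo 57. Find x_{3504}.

x_1 = 19, x_2 = 5, x_3 = 43, x_4 = 53, x_5 = 25, x_6 = 17, x_7 = 10, x_8 = 44, x_9 = 7, x_{10} = 38, x_{11} = 52, x_{12} = 14, x_{13} = 4, x_{14} = 32, x_{15} = 40, x_{16} = 47, x_{17} = 13, x_{18} = 50, x_{19} = 19, x_{20} = 5.
Since (x_{19}, x_{20}) = (x_1, x_2) = (19, 5) (two consecutive terms determine the rest), the sequence is periodic with period 18.
So x_{3504} = x_{1 + ((3504-1) mod 18)} = x_{12} = 14.

14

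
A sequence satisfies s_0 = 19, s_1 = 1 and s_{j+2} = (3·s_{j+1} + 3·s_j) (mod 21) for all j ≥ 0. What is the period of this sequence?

We have s_0 = 19; s_1 = 1; s_2 = 18; s_3 = 15; s_4 = 15; s_5 = 6; s_6 = 0; s_7 = 18; s_8 = 12; s_9 = 6; s_{10} = 12; s_{11} = 12; s_{12} = 9; s_{13} = 0; s_{14} = 6; s_{15} = 18; s_{16} = 9; s_{17} = 18; s_{18} = 18; s_{19} = 3; s_{20} = 0; s_{21} = 9; s_{22} = 6; s_{23} = 3; s_{24} = 6; s_{25} = 6; s_{26} = 15; s_{27} = 0; s_{28} = 3; s_{29} = 9; s_{30} = 15; s_{31} = 9; s_{32} = 9; s_{33} = 12; s_{34} = 0; s_{35} = 15; s_{36} = 3; s_{37} = 12; s_{38} = 3; s_{39} = 3; s_{40} = 18; s_{41} = 0; s_{42} = 12; s_{43} = 15; s_{44} = 18; s_{45} = 15.
Since (s_{44}, s_{45}) = (s_2, s_3) = (18, 15) (two consecutive terms determine the rest), the sequence is eventually periodic: after a pre-period of length 2 it cycles with period 42.

42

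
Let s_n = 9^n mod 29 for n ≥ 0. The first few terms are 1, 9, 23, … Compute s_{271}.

Listing terms: s_0 = 1; s_1 = 9; s_2 = 23; s_3 = 4; s_4 = 7; s_5 = 5; s_6 = 16; s_7 = 28; s_8 = 20; s_9 = 6; s_{10} = 25; s_{11} = 22; s_{12} = 24; s_{13} = 13; s_{14} = 1.
The sequence repeats with period 14.
(271 - 0) mod 14 = 5, so s_{271} = s_5 = 5.

5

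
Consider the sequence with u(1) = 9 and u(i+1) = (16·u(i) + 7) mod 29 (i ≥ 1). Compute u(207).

We have u(1) = 9, u(2) = 6, u(3) = 16, u(4) = 2, u(5) = 10, u(6) = 22, u(7) = 11, u(8) = 9.
Since u(8) = u(1) = 9, the sequence is periodic with period 7.
(207 - 1) mod 7 = 3, so u(207) = u(4) = 2.

2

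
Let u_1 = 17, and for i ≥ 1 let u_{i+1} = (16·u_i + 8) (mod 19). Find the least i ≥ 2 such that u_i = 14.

u_1 = 17, u_2 = 14, u_3 = 4, u_4 = 15, u_5 = 1, u_6 = 5, u_7 = 12, u_8 = 10, u_9 = 16, u_{10} = 17.
The sequence repeats with period 9.
The value 14 first appears (with i ≥ 2) at u_2.

2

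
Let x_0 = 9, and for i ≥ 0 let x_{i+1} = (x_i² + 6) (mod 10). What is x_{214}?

7

x_0 = 9, x_1 = 7, x_2 = 5, x_3 = 1, x_4 = 7.
Since x_4 = x_1 = 7, the sequence is eventually periodic: after a pre-period of length 1 it cycles with period 3.
For i ≥ 1, x_i depends only on (i - 1) mod 3. (214 - 1) mod 3 = 0, so x_{214} = x_1 = 7.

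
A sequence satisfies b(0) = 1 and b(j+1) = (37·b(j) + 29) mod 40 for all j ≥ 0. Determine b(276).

21

Listing terms: b(0) = 1; b(1) = 26; b(2) = 31; b(3) = 16; b(4) = 21; b(5) = 6; b(6) = 11; b(7) = 36; b(8) = 1.
The sequence repeats with period 8.
So b(276) = b(0 + ((276-0) mod 8)) = b(4) = 21.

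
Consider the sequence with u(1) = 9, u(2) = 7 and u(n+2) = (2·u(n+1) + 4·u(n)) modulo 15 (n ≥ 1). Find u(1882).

Listing terms: u(1) = 9,  u(2) = 7,  u(3) = 5,  u(4) = 8,  u(5) = 6,  u(6) = 14,  u(7) = 7,  u(8) = 10,  u(9) = 3,  u(10) = 1,  u(11) = 14,  u(12) = 2,  u(13) = 0,  u(14) = 8,  u(15) = 1,  u(16) = 4,  u(17) = 12,  u(18) = 10,  u(19) = 8,  u(20) = 11,  u(21) = 9,  u(22) = 2,  u(23) = 10,  u(24) = 13,  u(25) = 6,  u(26) = 4,  u(27) = 2,  u(28) = 5,  u(29) = 3,  u(30) = 11,  u(31) = 4,  u(32) = 7,  u(33) = 0,  u(34) = 13,  u(35) = 11,  u(36) = 14,  u(37) = 12,  u(38) = 5,  u(39) = 13,  u(40) = 1,  u(41) = 9,  u(42) = 7.
Since (u(41), u(42)) = (u(1), u(2)) = (9, 7) (two consecutive terms determine the rest), the sequence is periodic with period 40.
So u(1882) = u(1 + ((1882-1) mod 40)) = u(2) = 7.

7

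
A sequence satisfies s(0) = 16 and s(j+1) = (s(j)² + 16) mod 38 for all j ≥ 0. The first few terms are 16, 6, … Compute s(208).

6

Listing terms: s(0) = 16; s(1) = 6; s(2) = 14; s(3) = 22; s(4) = 6.
Since s(4) = s(1) = 6, the sequence is eventually periodic: after a pre-period of length 1 it cycles with period 3.
For j ≥ 1, s(j) depends only on (j - 1) mod 3. (208 - 1) mod 3 = 0, so s(208) = s(1) = 6.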